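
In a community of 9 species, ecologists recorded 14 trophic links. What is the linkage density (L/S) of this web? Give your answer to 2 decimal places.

L/S = 1.56

There are L = 14 links among S = 9 species.
L/S = 14/9 = 1.5556 ≈ 1.56.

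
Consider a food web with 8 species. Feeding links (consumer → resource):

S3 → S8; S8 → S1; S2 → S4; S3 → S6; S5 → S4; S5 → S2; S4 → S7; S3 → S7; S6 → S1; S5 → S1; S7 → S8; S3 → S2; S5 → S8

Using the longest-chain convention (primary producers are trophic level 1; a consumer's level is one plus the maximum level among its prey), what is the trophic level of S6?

Trophic level 2

S1 is a producer → level 1.
S6 eats S1 → level 2.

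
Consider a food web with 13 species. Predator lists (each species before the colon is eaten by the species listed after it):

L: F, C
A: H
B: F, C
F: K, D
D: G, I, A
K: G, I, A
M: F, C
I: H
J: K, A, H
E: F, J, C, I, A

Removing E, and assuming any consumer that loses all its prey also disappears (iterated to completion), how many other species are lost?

1

Remove E.
Round 1: J (all prey gone) → extinct.
No further losses. Total secondary extinctions: 1.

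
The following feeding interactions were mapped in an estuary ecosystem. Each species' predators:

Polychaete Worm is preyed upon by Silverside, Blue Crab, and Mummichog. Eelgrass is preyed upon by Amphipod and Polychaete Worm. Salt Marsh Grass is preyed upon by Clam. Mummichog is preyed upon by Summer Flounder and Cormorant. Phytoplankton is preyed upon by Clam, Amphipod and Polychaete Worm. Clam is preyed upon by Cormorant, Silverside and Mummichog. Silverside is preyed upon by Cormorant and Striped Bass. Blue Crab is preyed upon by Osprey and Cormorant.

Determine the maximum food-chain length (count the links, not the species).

One longest chain: Eelgrass → Polychaete Worm → Mummichog → Summer Flounder.
It has 4 species and 3 links.

3 links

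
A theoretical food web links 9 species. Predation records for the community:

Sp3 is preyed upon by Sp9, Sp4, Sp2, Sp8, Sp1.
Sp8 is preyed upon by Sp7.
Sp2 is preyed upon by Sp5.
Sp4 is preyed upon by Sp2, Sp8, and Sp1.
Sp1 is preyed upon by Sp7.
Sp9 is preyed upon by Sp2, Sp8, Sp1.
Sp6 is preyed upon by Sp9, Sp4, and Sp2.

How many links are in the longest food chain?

3 links

One longest chain: Sp3 → Sp4 → Sp8 → Sp7.
It has 4 species and 3 links.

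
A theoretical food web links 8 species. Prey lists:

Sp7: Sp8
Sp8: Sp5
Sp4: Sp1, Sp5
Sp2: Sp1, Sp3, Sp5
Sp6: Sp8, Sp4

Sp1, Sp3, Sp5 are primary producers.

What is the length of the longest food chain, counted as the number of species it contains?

One longest chain: Sp5 → Sp8 → Sp6.
It has 3 species and 2 links.

3 species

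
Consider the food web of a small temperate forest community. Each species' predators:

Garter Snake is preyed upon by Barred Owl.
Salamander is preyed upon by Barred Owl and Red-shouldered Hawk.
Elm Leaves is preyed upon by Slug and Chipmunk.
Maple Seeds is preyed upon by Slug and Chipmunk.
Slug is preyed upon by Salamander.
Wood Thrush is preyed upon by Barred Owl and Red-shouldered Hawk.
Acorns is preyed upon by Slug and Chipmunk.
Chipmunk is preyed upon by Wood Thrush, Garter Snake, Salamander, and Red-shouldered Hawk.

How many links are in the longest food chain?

One longest chain: Acorns → Chipmunk → Garter Snake → Barred Owl.
It has 4 species and 3 links.

3 links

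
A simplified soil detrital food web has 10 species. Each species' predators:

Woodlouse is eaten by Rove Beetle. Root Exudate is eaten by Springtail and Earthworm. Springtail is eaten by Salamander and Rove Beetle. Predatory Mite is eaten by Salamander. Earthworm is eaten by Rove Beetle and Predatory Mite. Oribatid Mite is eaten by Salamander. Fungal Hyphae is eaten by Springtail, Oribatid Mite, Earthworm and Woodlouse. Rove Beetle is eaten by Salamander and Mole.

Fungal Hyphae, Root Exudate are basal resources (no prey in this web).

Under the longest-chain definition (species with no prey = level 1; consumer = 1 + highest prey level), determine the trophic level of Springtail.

Trophic level 2

Fungal Hyphae has no prey (basal) → level 1.
Springtail eats Fungal Hyphae (level 1); other prey at levels: Root Exudate 1 → level 2.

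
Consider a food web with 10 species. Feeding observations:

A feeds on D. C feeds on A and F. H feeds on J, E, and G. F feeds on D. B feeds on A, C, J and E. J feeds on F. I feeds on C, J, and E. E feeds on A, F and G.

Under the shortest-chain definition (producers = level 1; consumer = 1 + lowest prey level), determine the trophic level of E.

G is a producer → level 1.
E eats G → level 2.

Trophic level 2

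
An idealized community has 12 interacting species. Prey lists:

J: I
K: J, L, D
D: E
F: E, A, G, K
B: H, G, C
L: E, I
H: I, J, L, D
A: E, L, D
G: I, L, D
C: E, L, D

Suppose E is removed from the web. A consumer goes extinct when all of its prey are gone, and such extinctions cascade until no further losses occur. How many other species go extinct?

Remove E.
Round 1: D (all prey gone) → extinct.
No further losses. Total secondary extinctions: 1.

1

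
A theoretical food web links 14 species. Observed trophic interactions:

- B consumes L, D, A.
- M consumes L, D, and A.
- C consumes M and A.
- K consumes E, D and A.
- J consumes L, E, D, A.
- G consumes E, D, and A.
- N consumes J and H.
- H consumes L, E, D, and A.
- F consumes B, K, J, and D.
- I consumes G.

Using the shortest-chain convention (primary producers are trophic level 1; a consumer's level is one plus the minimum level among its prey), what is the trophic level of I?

D is a producer → level 1.
G eats D → level 2.
I eats G → level 3.
No prey of I is below level 2, so 3 is the minimum.

Trophic level 3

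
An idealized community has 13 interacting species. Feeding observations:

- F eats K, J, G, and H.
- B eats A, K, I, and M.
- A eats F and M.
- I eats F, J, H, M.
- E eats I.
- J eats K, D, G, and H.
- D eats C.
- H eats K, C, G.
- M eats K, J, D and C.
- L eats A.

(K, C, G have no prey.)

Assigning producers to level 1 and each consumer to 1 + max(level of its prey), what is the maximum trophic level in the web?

Producers (level 1): K, C, G.
C → D → J → F → I → E gives E level 6.
No species has a prey at level 6, so no species reaches level 7.

6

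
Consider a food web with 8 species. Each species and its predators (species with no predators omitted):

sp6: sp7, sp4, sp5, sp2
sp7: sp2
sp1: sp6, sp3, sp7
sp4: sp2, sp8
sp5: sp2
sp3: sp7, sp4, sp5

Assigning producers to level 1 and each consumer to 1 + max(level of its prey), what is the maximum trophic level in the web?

4

Producers (level 1): sp1.
sp1 → sp6 → sp7 → sp2 gives sp2 level 4.
No species has a prey at level 4, so no species reaches level 5.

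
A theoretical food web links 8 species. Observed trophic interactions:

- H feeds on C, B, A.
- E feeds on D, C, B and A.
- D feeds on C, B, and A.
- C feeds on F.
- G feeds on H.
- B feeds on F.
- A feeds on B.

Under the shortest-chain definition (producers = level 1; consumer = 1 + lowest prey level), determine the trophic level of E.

F is a producer → level 1.
C eats F → level 2.
E eats C → level 3.
No prey of E is below level 2, so 3 is the minimum.

Trophic level 3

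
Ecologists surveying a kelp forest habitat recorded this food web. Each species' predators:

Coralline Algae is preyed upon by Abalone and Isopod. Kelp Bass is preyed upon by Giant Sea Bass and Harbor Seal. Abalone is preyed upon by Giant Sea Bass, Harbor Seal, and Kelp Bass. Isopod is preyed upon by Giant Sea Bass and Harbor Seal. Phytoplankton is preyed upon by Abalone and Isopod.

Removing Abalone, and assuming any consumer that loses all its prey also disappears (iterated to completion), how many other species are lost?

Remove Abalone.
Round 1: Kelp Bass (all prey gone) → extinct.
No further losses. Total secondary extinctions: 1.

1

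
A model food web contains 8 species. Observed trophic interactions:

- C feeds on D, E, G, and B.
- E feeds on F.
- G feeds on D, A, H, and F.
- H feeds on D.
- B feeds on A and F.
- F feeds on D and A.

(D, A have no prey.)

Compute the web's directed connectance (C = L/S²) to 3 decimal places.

C = 0.219

The web has S = 8 species and L = 14 feeding links.
C = L / S² = 14 / 64 = 0.2188 ≈ 0.219.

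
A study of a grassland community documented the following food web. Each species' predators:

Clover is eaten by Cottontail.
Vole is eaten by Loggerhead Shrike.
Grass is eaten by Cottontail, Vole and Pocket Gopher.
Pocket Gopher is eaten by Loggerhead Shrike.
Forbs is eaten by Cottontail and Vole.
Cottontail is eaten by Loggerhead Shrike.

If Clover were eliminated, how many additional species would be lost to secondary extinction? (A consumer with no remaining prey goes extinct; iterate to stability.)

0

Remove Clover.
Every predator of it retains at least one other prey: Cottontail still has Grass, Forbs.
No consumer loses all prey, so no secondary extinctions occur.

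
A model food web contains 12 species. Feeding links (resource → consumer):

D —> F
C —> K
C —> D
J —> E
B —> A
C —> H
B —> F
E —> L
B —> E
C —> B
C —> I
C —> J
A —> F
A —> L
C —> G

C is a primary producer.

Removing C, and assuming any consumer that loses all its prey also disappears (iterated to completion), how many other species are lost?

Remove C.
Round 1: G (all prey gone), H (all prey gone), I (all prey gone), B (all prey gone), J (all prey gone), D (all prey gone), K (all prey gone) → extinct.
Round 2: E (all prey gone), A (all prey gone) → extinct.
Round 3: L (all prey gone), F (all prey gone) → extinct.
No further losses. Total secondary extinctions: 11.

11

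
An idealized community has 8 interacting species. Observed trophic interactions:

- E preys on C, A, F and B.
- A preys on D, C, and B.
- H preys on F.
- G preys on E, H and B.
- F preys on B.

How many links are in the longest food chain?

One longest chain: B → F → H → G.
It has 4 species and 3 links.

3 links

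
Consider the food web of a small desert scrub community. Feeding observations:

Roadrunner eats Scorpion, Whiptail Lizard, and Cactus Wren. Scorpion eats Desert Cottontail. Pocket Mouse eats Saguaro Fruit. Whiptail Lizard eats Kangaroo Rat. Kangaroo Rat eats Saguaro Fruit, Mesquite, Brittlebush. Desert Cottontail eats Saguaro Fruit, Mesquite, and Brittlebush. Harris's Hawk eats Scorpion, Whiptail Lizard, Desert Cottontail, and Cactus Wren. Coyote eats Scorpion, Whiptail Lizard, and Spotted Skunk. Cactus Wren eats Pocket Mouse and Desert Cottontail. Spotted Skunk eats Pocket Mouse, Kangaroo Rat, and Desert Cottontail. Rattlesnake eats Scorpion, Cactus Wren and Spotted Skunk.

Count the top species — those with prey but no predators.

4

Top species (has prey, but nothing eats it): Coyote, Roadrunner, Rattlesnake, Harris's Hawk.
Count: 4.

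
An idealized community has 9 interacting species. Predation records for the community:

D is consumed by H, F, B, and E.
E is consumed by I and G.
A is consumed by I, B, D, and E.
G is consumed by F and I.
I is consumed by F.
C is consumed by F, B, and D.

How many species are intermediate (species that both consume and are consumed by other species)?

Intermediate species (has both prey and predators): D, E, G, I.
Count: 4.

4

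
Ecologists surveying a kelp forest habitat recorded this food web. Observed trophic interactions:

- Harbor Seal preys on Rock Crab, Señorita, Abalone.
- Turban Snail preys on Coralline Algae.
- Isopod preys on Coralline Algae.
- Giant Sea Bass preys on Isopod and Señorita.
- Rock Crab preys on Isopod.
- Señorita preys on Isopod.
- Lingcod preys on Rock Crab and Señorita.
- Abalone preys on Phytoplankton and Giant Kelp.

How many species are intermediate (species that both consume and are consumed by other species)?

4

Intermediate species (has both prey and predators): Isopod, Abalone, Señorita, Rock Crab.
Count: 4.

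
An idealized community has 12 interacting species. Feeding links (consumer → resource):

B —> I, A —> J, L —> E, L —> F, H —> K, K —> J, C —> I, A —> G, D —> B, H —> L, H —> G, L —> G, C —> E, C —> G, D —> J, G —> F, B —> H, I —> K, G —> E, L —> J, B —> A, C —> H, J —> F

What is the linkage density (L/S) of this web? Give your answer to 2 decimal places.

L/S = 1.92

There are L = 23 links among S = 12 species.
L/S = 23/12 = 1.9167 ≈ 1.92.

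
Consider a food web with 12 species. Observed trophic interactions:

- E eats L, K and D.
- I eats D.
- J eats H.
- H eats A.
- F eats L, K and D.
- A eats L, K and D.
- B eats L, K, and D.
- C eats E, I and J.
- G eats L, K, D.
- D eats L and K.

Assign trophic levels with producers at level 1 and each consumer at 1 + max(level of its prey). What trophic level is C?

Trophic level 6

K is a producer → level 1.
D eats K (level 1); other prey at levels: L 1 → level 2.
A eats D (level 2); other prey at levels: K 1, L 1 → level 3.
H eats A → level 4.
J eats H → level 5.
C eats J (level 5); other prey at levels: I 3, E 3 → level 6.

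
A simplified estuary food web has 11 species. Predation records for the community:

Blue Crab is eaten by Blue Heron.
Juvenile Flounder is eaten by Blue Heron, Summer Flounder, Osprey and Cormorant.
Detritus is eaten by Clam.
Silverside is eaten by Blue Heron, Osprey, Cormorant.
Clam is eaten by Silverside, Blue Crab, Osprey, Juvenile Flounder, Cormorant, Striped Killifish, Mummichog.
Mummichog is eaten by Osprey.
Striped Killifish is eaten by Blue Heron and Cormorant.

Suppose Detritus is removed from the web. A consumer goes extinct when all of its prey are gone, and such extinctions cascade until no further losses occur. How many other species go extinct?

10

Remove Detritus.
Round 1: Clam (all prey gone) → extinct.
Round 2: Mummichog (all prey gone), Silverside (all prey gone), Blue Crab (all prey gone), Juvenile Flounder (all prey gone), Striped Killifish (all prey gone) → extinct.
Round 3: Osprey (all prey gone), Cormorant (all prey gone), Blue Heron (all prey gone), Summer Flounder (all prey gone) → extinct.
No further losses. Total secondary extinctions: 10.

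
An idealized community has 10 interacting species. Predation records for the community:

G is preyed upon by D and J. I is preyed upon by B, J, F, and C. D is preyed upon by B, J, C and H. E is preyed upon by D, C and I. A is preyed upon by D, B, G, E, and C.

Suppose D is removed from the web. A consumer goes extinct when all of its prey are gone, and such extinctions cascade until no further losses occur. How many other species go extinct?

1

Remove D.
Round 1: H (all prey gone) → extinct.
No further losses. Total secondary extinctions: 1.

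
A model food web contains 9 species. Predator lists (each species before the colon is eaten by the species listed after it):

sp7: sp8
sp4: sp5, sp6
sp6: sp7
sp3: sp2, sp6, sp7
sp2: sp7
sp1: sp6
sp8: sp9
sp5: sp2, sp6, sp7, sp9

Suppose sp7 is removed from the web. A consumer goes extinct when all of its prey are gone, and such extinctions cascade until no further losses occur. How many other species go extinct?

Remove sp7.
Round 1: sp8 (all prey gone) → extinct.
No further losses. Total secondary extinctions: 1.

1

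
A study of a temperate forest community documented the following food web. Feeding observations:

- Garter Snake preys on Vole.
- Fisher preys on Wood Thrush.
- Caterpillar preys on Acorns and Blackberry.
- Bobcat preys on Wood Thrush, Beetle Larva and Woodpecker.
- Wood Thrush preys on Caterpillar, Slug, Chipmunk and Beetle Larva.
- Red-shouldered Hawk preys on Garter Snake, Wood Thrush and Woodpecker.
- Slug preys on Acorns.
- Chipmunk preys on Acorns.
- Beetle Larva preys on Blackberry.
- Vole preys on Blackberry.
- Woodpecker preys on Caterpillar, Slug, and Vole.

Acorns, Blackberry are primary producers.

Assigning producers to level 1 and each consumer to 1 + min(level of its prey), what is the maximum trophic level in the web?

Producers (level 1): Acorns, Blackberry.
Following each consumer down to its lowest-level prey: Blackberry → Vole → Woodpecker → Red-shouldered Hawk (levels 1 through 4).
All prey of Red-shouldered Hawk (Woodpecker 3, Garter Snake 3, Wood Thrush 3) are at level 3 or above, so Red-shouldered Hawk is at level 1 + 3 = 4.
Every consumer has at least one prey at level 3 or below, so none exceeds level 4.

4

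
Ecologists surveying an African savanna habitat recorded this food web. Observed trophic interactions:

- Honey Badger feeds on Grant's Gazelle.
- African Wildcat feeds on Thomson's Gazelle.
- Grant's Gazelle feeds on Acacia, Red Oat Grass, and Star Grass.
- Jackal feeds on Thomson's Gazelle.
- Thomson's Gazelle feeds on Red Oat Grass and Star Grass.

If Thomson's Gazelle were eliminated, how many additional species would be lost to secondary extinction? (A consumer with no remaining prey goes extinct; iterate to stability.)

2

Remove Thomson's Gazelle.
Round 1: Jackal (all prey gone), African Wildcat (all prey gone) → extinct.
No further losses. Total secondary extinctions: 2.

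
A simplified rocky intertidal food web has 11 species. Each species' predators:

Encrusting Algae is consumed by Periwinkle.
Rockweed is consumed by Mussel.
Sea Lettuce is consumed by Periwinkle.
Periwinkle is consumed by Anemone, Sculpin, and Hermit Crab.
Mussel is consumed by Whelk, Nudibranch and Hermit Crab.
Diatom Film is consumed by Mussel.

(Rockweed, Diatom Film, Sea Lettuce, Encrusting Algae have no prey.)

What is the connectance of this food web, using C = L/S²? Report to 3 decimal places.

C = 0.083

The web has S = 11 species and L = 10 feeding links.
C = L / S² = 10 / 121 = 0.0826 ≈ 0.083.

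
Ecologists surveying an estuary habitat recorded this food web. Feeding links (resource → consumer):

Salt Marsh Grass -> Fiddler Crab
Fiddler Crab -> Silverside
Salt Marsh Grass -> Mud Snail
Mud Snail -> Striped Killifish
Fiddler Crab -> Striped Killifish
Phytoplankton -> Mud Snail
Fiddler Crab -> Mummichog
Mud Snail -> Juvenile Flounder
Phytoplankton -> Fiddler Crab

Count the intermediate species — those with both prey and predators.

Intermediate species (has both prey and predators): Fiddler Crab, Mud Snail.
Count: 2.

2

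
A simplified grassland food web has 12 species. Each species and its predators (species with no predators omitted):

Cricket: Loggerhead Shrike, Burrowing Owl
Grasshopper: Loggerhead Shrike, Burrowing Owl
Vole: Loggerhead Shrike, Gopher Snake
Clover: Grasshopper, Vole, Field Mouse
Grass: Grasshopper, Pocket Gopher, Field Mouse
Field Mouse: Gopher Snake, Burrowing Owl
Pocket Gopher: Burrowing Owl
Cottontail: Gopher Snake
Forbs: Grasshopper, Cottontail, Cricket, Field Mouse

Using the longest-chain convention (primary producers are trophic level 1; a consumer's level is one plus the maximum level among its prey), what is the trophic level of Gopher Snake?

Trophic level 3

Clover is a producer → level 1.
Field Mouse eats Clover (level 1); other prey at levels: Grass 1, Forbs 1 → level 2.
Gopher Snake eats Field Mouse (level 2); other prey at levels: Vole 2, Cottontail 2 → level 3.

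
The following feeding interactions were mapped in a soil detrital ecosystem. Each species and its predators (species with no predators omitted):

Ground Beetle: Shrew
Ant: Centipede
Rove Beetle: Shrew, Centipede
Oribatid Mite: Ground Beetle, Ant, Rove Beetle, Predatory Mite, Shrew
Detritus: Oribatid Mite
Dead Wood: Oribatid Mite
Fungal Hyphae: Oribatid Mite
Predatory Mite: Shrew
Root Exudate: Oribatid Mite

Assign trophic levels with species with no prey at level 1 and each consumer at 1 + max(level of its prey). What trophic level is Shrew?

Trophic level 4

Fungal Hyphae has no prey (basal) → level 1.
Oribatid Mite eats Fungal Hyphae (level 1); other prey at levels: Dead Wood 1, Root Exudate 1, Detritus 1 → level 2.
Predatory Mite eats Oribatid Mite → level 3.
Shrew eats Predatory Mite (level 3); other prey at levels: Oribatid Mite 2, Ground Beetle 3, Rove Beetle 3 → level 4.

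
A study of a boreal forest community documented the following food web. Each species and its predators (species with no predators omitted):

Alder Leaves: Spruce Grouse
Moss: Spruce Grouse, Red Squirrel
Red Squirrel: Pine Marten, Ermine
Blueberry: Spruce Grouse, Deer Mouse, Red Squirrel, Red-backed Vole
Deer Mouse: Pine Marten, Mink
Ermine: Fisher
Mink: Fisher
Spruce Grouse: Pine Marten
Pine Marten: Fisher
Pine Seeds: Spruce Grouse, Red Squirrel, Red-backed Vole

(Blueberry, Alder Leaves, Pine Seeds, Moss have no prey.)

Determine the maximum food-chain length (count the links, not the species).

One longest chain: Blueberry → Spruce Grouse → Pine Marten → Fisher.
It has 4 species and 3 links.

3 links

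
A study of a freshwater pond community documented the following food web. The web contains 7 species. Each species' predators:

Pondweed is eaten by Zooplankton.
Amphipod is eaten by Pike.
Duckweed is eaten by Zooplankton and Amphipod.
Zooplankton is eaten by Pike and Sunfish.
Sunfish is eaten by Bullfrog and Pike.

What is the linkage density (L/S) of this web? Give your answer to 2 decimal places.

L/S = 1.14

There are L = 8 links among S = 7 species.
L/S = 8/7 = 1.1429 ≈ 1.14.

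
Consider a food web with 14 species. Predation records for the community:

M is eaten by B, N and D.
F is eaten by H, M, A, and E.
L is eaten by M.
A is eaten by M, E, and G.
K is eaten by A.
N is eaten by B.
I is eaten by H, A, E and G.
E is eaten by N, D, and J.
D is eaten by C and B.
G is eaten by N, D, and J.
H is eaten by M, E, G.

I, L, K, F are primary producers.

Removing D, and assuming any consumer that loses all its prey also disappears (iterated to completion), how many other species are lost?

Remove D.
Round 1: C (all prey gone) → extinct.
No further losses. Total secondary extinctions: 1.

1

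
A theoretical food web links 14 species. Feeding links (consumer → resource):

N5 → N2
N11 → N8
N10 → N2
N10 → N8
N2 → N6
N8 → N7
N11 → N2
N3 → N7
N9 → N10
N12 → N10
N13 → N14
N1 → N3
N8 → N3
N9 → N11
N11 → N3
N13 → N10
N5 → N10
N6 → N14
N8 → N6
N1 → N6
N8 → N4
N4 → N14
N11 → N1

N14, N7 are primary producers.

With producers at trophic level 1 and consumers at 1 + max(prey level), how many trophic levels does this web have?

5

Producers (level 1): N14, N7.
N7 → N3 → N1 → N11 → N9 gives N9 level 5.
No species has a prey at level 5, so no species reaches level 6.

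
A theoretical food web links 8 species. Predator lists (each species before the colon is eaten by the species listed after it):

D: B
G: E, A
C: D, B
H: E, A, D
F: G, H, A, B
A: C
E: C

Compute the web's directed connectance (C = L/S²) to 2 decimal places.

C = 0.22

The web has S = 8 species and L = 14 feeding links.
C = L / S² = 14 / 64 = 0.2188 ≈ 0.22.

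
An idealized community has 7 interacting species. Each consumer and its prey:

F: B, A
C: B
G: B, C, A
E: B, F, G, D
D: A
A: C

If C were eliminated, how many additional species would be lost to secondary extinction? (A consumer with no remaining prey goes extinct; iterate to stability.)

2

Remove C.
Round 1: A (all prey gone) → extinct.
Round 2: D (all prey gone) → extinct.
No further losses. Total secondary extinctions: 2.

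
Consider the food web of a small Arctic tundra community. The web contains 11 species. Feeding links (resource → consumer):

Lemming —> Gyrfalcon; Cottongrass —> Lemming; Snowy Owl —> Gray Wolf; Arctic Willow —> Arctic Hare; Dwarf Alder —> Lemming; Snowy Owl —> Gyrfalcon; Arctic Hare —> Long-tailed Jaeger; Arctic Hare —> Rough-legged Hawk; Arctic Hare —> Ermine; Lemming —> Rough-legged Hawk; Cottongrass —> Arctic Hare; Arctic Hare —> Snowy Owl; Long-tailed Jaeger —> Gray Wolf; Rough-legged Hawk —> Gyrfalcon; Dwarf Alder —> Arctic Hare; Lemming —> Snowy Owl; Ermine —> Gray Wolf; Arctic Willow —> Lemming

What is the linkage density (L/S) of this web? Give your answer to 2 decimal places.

There are L = 18 links among S = 11 species.
L/S = 18/11 = 1.6364 ≈ 1.64.

L/S = 1.64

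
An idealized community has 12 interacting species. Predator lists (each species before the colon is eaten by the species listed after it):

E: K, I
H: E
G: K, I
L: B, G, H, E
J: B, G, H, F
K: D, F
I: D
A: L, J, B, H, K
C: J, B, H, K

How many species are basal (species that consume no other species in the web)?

2

Basal species (no prey listed): C, A.
Count: 2.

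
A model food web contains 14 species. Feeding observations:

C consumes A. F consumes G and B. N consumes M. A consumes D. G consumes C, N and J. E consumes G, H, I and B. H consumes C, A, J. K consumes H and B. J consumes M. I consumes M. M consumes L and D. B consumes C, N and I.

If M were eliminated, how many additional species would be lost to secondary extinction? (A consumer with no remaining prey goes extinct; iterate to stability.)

Remove M.
Round 1: J (all prey gone), I (all prey gone), N (all prey gone) → extinct.
No further losses. Total secondary extinctions: 3.

3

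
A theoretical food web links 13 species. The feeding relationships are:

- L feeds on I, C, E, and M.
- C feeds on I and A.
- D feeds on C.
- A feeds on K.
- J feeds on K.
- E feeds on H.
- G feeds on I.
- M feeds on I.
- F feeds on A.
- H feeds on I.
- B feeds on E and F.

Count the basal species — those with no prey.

Basal species (no prey listed): K, I.
Count: 2.

2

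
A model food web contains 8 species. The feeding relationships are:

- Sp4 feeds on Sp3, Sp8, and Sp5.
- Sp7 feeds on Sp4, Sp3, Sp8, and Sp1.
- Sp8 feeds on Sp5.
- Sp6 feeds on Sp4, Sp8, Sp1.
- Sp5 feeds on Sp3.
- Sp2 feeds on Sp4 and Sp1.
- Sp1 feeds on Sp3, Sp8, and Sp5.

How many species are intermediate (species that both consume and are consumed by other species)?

Intermediate species (has both prey and predators): Sp5, Sp8, Sp4, Sp1.
Count: 4.

4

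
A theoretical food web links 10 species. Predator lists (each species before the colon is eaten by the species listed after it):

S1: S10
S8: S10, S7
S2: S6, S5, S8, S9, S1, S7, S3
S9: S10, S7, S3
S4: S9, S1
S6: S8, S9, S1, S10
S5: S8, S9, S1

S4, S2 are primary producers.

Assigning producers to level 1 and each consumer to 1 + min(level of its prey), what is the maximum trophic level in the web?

3

Producers (level 1): S4, S2.
Following each consumer down to its lowest-level prey: S2 → S6 → S10 (levels 1 through 3).
All prey of S10 (S6 2, S8 2, S9 2, S1 2) are at level 2 or above, so S10 is at level 1 + 2 = 3.
Every consumer has at least one prey at level 2 or below, so none exceeds level 3.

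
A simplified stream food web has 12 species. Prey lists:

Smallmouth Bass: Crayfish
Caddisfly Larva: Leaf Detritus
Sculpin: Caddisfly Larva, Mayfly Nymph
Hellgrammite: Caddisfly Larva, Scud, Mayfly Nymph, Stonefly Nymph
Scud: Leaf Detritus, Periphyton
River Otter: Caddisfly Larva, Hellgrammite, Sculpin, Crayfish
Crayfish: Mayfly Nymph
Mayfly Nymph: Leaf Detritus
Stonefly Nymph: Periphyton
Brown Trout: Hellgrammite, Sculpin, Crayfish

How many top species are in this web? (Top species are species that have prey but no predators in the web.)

3

Top species (has prey, but nothing eats it): Brown Trout, Smallmouth Bass, River Otter.
Count: 3.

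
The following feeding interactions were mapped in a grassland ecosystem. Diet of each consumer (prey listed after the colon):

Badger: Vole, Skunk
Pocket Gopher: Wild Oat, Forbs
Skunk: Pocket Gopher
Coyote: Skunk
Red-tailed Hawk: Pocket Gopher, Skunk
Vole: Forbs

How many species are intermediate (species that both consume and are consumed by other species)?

3

Intermediate species (has both prey and predators): Pocket Gopher, Vole, Skunk.
Count: 3.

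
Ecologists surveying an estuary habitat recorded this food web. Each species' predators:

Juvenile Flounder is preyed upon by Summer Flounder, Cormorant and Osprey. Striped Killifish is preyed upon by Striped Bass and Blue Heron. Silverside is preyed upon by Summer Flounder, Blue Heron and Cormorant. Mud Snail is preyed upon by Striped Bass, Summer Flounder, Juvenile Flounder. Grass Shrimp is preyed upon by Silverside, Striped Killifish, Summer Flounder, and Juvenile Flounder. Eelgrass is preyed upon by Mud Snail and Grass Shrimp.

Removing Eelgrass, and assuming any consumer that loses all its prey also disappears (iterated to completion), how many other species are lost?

10

Remove Eelgrass.
Round 1: Grass Shrimp (all prey gone), Mud Snail (all prey gone) → extinct.
Round 2: Striped Killifish (all prey gone), Juvenile Flounder (all prey gone), Silverside (all prey gone) → extinct.
Round 3: Osprey (all prey gone), Striped Bass (all prey gone), Blue Heron (all prey gone), Summer Flounder (all prey gone), Cormorant (all prey gone) → extinct.
No further losses. Total secondary extinctions: 10.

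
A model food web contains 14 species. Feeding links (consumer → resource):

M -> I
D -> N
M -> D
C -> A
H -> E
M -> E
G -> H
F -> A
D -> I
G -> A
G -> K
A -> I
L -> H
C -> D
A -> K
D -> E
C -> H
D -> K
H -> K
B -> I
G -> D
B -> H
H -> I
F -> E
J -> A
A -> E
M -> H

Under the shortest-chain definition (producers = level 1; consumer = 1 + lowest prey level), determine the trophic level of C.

Trophic level 3

E is a producer → level 1.
A eats E → level 2.
C eats A → level 3.
No prey of C is below level 2, so 3 is the minimum.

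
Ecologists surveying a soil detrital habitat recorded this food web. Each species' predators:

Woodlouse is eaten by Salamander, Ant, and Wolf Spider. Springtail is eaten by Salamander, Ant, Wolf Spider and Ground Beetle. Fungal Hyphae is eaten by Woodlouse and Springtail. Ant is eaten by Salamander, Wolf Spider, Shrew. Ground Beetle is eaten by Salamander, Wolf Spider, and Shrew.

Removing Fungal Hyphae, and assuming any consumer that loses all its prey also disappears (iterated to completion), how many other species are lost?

Remove Fungal Hyphae.
Round 1: Woodlouse (all prey gone), Springtail (all prey gone) → extinct.
Round 2: Ground Beetle (all prey gone), Ant (all prey gone) → extinct.
Round 3: Wolf Spider (all prey gone), Shrew (all prey gone), Salamander (all prey gone) → extinct.
No further losses. Total secondary extinctions: 7.

7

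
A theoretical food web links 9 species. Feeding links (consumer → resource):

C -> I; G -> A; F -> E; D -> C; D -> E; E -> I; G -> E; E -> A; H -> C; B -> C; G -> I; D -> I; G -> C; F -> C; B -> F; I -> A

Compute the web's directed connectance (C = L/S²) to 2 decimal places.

The web has S = 9 species and L = 16 feeding links.
C = L / S² = 16 / 81 = 0.1975 ≈ 0.20.

C = 0.20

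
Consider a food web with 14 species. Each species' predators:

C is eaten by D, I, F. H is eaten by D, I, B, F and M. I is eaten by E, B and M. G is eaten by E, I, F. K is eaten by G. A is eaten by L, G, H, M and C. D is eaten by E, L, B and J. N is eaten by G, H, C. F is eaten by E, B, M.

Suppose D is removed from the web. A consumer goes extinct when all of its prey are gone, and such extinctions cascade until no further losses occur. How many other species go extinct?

1

Remove D.
Round 1: J (all prey gone) → extinct.
No further losses. Total secondary extinctions: 1.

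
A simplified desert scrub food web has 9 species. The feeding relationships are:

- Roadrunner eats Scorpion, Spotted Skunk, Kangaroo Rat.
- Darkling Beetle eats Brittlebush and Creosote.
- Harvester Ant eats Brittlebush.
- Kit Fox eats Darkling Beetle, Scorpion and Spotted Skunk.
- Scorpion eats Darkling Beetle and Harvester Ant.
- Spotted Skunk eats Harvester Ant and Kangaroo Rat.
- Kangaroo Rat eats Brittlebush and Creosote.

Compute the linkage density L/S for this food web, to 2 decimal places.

There are L = 15 links among S = 9 species.
L/S = 15/9 = 1.6667 ≈ 1.67.

L/S = 1.67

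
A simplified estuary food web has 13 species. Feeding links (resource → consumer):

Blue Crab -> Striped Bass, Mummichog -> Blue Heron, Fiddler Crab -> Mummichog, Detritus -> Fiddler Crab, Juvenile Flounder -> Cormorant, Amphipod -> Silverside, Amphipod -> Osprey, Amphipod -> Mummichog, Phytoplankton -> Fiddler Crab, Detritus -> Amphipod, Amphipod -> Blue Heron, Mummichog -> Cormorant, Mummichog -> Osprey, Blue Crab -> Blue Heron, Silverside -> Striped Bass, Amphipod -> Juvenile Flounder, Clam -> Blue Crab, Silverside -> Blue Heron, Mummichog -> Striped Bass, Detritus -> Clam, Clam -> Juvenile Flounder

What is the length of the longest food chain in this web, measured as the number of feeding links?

3 links

One longest chain: Detritus → Amphipod → Silverside → Blue Heron.
It has 4 species and 3 links.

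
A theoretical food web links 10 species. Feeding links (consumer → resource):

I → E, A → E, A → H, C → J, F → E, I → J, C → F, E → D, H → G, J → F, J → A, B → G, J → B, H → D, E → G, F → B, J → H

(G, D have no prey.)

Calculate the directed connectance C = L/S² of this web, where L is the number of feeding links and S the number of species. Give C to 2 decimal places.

C = 0.17

The web has S = 10 species and L = 17 feeding links.
C = L / S² = 17 / 100 = 0.1700 ≈ 0.17.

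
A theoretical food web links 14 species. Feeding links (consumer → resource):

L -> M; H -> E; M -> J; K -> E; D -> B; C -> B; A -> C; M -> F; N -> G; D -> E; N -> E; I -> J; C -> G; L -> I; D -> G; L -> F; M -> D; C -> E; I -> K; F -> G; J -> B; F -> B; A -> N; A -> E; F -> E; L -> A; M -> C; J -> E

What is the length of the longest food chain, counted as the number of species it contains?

4 species

One longest chain: E → C → A → L.
It has 4 species and 3 links.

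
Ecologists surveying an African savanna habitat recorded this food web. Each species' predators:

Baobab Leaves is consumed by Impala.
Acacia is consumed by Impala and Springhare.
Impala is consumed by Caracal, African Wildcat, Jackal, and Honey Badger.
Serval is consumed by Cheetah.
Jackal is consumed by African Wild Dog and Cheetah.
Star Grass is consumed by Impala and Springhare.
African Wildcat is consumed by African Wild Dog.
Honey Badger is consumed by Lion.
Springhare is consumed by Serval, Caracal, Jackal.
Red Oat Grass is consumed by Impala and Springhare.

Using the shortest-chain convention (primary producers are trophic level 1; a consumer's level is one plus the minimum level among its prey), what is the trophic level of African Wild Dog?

Baobab Leaves is a producer → level 1.
Impala eats Baobab Leaves → level 2.
Jackal eats Impala → level 3.
African Wild Dog eats Jackal → level 4.
No prey of African Wild Dog is below level 3, so 4 is the minimum.

Trophic level 4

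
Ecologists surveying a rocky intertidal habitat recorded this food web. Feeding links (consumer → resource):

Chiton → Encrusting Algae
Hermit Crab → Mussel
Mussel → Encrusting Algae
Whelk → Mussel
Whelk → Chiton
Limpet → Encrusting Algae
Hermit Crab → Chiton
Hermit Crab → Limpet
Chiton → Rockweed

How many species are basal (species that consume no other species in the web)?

2

Basal species (no prey listed): Rockweed, Encrusting Algae.
Count: 2.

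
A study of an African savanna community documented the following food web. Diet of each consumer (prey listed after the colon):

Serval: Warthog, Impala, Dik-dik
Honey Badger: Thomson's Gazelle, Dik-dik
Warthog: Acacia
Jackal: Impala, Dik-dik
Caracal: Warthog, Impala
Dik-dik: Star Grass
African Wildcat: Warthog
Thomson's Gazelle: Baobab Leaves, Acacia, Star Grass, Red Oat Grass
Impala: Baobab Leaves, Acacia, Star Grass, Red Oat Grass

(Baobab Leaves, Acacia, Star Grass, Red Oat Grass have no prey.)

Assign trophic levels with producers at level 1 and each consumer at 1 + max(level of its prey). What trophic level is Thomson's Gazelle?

Trophic level 2

Baobab Leaves is a producer → level 1.
Thomson's Gazelle eats Baobab Leaves (level 1); other prey at levels: Acacia 1, Star Grass 1, Red Oat Grass 1 → level 2.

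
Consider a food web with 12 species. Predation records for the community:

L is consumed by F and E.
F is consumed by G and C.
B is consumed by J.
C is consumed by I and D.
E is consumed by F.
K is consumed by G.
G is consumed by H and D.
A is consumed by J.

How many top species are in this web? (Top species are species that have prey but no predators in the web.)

Top species (has prey, but nothing eats it): J, I, H, D.
Count: 4.

4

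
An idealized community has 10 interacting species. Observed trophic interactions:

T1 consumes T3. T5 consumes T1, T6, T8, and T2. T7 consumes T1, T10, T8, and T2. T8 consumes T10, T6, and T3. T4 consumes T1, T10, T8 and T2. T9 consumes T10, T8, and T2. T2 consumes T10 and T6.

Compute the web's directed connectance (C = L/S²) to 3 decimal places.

The web has S = 10 species and L = 21 feeding links.
C = L / S² = 21 / 100 = 0.2100 ≈ 0.210.

C = 0.210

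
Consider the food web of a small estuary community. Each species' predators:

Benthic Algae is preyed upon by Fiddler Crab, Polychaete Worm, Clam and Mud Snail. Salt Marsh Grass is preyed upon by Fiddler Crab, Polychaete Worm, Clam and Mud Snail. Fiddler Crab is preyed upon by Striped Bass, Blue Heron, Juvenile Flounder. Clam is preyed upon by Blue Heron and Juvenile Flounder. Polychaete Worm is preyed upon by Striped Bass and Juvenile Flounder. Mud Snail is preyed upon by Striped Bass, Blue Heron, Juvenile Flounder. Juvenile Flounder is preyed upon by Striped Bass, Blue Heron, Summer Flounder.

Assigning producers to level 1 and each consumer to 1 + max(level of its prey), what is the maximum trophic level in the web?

Producers (level 1): Benthic Algae, Salt Marsh Grass.
Benthic Algae → Polychaete Worm → Juvenile Flounder → Striped Bass gives Striped Bass level 4.
No species has a prey at level 4, so no species reaches level 5.

4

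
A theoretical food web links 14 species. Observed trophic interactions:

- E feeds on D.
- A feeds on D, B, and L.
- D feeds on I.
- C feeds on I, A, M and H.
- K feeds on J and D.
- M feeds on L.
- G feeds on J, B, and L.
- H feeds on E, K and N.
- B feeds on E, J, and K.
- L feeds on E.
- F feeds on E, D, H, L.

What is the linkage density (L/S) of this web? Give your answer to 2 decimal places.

There are L = 26 links among S = 14 species.
L/S = 26/14 = 1.8571 ≈ 1.86.

L/S = 1.86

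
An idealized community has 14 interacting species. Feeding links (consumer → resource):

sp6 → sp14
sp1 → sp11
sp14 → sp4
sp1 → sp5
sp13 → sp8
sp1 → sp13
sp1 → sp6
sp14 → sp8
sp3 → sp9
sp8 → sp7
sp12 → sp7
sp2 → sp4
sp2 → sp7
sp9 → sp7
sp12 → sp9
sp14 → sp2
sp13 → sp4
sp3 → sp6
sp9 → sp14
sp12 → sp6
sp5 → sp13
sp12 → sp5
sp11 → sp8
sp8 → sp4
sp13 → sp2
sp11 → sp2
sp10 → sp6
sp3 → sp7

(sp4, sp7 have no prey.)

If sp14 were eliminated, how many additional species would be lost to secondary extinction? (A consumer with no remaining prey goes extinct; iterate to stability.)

2

Remove sp14.
Round 1: sp6 (all prey gone) → extinct.
Round 2: sp10 (all prey gone) → extinct.
No further losses. Total secondary extinctions: 2.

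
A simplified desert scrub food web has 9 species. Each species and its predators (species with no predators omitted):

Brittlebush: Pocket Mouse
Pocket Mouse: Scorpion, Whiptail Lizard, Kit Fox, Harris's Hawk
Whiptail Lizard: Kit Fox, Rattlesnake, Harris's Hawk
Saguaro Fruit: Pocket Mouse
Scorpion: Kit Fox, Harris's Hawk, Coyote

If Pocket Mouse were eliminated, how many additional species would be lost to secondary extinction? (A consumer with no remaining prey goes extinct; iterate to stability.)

Remove Pocket Mouse.
Round 1: Scorpion (all prey gone), Whiptail Lizard (all prey gone) → extinct.
Round 2: Kit Fox (all prey gone), Rattlesnake (all prey gone), Harris's Hawk (all prey gone), Coyote (all prey gone) → extinct.
No further losses. Total secondary extinctions: 6.

6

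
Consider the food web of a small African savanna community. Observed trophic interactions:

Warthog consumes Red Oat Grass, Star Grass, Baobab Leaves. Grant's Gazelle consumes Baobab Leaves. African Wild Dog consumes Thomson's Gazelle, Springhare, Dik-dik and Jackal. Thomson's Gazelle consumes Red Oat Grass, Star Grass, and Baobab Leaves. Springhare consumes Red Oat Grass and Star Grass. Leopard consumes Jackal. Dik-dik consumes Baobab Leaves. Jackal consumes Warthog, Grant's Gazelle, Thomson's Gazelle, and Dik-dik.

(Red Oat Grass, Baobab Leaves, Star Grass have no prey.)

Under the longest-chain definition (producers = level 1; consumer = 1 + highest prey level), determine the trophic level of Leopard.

Trophic level 4

Red Oat Grass is a producer → level 1.
Thomson's Gazelle eats Red Oat Grass (level 1); other prey at levels: Baobab Leaves 1, Star Grass 1 → level 2.
Jackal eats Thomson's Gazelle (level 2); other prey at levels: Grant's Gazelle 2, Dik-dik 2, Warthog 2 → level 3.
Leopard eats Jackal → level 4.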